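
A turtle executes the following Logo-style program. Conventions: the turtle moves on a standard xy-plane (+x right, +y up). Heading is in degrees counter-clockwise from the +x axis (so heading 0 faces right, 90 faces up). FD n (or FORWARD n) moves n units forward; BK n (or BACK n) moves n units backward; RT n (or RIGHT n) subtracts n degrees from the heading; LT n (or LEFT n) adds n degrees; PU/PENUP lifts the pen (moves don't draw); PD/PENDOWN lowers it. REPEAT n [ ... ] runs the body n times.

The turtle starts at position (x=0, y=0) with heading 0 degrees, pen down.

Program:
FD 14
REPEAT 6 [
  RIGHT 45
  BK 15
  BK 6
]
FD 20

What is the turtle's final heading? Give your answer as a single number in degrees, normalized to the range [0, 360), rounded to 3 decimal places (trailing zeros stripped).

Answer: 90

Derivation:
Executing turtle program step by step:
Start: pos=(0,0), heading=0, pen down
FD 14: (0,0) -> (14,0) [heading=0, draw]
REPEAT 6 [
  -- iteration 1/6 --
  RT 45: heading 0 -> 315
  BK 15: (14,0) -> (3.393,10.607) [heading=315, draw]
  BK 6: (3.393,10.607) -> (-0.849,14.849) [heading=315, draw]
  -- iteration 2/6 --
  RT 45: heading 315 -> 270
  BK 15: (-0.849,14.849) -> (-0.849,29.849) [heading=270, draw]
  BK 6: (-0.849,29.849) -> (-0.849,35.849) [heading=270, draw]
  -- iteration 3/6 --
  RT 45: heading 270 -> 225
  BK 15: (-0.849,35.849) -> (9.757,46.456) [heading=225, draw]
  BK 6: (9.757,46.456) -> (14,50.698) [heading=225, draw]
  -- iteration 4/6 --
  RT 45: heading 225 -> 180
  BK 15: (14,50.698) -> (29,50.698) [heading=180, draw]
  BK 6: (29,50.698) -> (35,50.698) [heading=180, draw]
  -- iteration 5/6 --
  RT 45: heading 180 -> 135
  BK 15: (35,50.698) -> (45.607,40.092) [heading=135, draw]
  BK 6: (45.607,40.092) -> (49.849,35.849) [heading=135, draw]
  -- iteration 6/6 --
  RT 45: heading 135 -> 90
  BK 15: (49.849,35.849) -> (49.849,20.849) [heading=90, draw]
  BK 6: (49.849,20.849) -> (49.849,14.849) [heading=90, draw]
]
FD 20: (49.849,14.849) -> (49.849,34.849) [heading=90, draw]
Final: pos=(49.849,34.849), heading=90, 14 segment(s) drawn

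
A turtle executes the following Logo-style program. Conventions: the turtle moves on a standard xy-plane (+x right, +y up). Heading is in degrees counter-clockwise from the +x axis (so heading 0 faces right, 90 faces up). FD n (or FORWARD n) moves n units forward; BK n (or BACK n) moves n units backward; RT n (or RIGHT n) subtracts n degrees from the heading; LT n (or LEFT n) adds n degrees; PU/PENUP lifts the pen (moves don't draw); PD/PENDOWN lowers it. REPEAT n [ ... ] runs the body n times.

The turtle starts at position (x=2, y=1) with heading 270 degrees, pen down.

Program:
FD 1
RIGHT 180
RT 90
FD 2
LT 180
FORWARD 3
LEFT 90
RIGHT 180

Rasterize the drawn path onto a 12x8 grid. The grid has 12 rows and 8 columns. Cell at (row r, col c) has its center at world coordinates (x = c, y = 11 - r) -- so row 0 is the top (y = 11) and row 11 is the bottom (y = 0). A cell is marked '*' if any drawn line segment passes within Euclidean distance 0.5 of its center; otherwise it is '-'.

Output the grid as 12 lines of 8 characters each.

Segment 0: (2,1) -> (2,0)
Segment 1: (2,0) -> (4,0)
Segment 2: (4,0) -> (1,0)

Answer: --------
--------
--------
--------
--------
--------
--------
--------
--------
--------
--*-----
-****---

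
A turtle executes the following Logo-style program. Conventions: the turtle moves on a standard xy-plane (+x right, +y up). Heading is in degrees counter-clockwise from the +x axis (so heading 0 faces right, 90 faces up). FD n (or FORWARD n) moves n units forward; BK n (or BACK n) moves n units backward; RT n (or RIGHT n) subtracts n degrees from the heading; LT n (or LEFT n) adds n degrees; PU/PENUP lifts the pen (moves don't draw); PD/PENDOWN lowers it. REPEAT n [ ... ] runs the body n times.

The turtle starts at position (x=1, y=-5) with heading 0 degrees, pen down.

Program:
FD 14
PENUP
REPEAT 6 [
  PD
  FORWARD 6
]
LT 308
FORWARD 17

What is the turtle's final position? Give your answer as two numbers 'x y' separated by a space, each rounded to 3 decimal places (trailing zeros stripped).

Answer: 61.466 -18.396

Derivation:
Executing turtle program step by step:
Start: pos=(1,-5), heading=0, pen down
FD 14: (1,-5) -> (15,-5) [heading=0, draw]
PU: pen up
REPEAT 6 [
  -- iteration 1/6 --
  PD: pen down
  FD 6: (15,-5) -> (21,-5) [heading=0, draw]
  -- iteration 2/6 --
  PD: pen down
  FD 6: (21,-5) -> (27,-5) [heading=0, draw]
  -- iteration 3/6 --
  PD: pen down
  FD 6: (27,-5) -> (33,-5) [heading=0, draw]
  -- iteration 4/6 --
  PD: pen down
  FD 6: (33,-5) -> (39,-5) [heading=0, draw]
  -- iteration 5/6 --
  PD: pen down
  FD 6: (39,-5) -> (45,-5) [heading=0, draw]
  -- iteration 6/6 --
  PD: pen down
  FD 6: (45,-5) -> (51,-5) [heading=0, draw]
]
LT 308: heading 0 -> 308
FD 17: (51,-5) -> (61.466,-18.396) [heading=308, draw]
Final: pos=(61.466,-18.396), heading=308, 8 segment(s) drawn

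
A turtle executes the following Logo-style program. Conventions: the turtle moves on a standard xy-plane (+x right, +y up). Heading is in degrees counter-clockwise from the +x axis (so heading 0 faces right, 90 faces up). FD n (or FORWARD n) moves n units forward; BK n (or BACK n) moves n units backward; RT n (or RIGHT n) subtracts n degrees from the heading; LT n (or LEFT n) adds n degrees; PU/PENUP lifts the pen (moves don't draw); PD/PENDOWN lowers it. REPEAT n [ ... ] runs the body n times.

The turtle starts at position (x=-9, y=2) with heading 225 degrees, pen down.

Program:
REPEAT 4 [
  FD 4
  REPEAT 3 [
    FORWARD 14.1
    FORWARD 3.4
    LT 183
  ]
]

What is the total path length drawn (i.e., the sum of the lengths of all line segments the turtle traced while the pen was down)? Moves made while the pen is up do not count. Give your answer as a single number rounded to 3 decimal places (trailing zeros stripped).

Answer: 226

Derivation:
Executing turtle program step by step:
Start: pos=(-9,2), heading=225, pen down
REPEAT 4 [
  -- iteration 1/4 --
  FD 4: (-9,2) -> (-11.828,-0.828) [heading=225, draw]
  REPEAT 3 [
    -- iteration 1/3 --
    FD 14.1: (-11.828,-0.828) -> (-21.799,-10.799) [heading=225, draw]
    FD 3.4: (-21.799,-10.799) -> (-24.203,-13.203) [heading=225, draw]
    LT 183: heading 225 -> 48
    -- iteration 2/3 --
    FD 14.1: (-24.203,-13.203) -> (-14.768,-2.724) [heading=48, draw]
    FD 3.4: (-14.768,-2.724) -> (-12.493,-0.198) [heading=48, draw]
    LT 183: heading 48 -> 231
    -- iteration 3/3 --
    FD 14.1: (-12.493,-0.198) -> (-21.366,-11.156) [heading=231, draw]
    FD 3.4: (-21.366,-11.156) -> (-23.506,-13.798) [heading=231, draw]
    LT 183: heading 231 -> 54
  ]
  -- iteration 2/4 --
  FD 4: (-23.506,-13.798) -> (-21.155,-10.562) [heading=54, draw]
  REPEAT 3 [
    -- iteration 1/3 --
    FD 14.1: (-21.155,-10.562) -> (-12.867,0.845) [heading=54, draw]
    FD 3.4: (-12.867,0.845) -> (-10.869,3.596) [heading=54, draw]
    LT 183: heading 54 -> 237
    -- iteration 2/3 --
    FD 14.1: (-10.869,3.596) -> (-18.548,-8.229) [heading=237, draw]
    FD 3.4: (-18.548,-8.229) -> (-20.4,-11.081) [heading=237, draw]
    LT 183: heading 237 -> 60
    -- iteration 3/3 --
    FD 14.1: (-20.4,-11.081) -> (-13.35,1.13) [heading=60, draw]
    FD 3.4: (-13.35,1.13) -> (-11.65,4.075) [heading=60, draw]
    LT 183: heading 60 -> 243
  ]
  -- iteration 3/4 --
  FD 4: (-11.65,4.075) -> (-13.466,0.511) [heading=243, draw]
  REPEAT 3 [
    -- iteration 1/3 --
    FD 14.1: (-13.466,0.511) -> (-19.867,-12.052) [heading=243, draw]
    FD 3.4: (-19.867,-12.052) -> (-21.411,-15.082) [heading=243, draw]
    LT 183: heading 243 -> 66
    -- iteration 2/3 --
    FD 14.1: (-21.411,-15.082) -> (-15.676,-2.201) [heading=66, draw]
    FD 3.4: (-15.676,-2.201) -> (-14.293,0.905) [heading=66, draw]
    LT 183: heading 66 -> 249
    -- iteration 3/3 --
    FD 14.1: (-14.293,0.905) -> (-19.346,-12.258) [heading=249, draw]
    FD 3.4: (-19.346,-12.258) -> (-20.564,-15.432) [heading=249, draw]
    LT 183: heading 249 -> 72
  ]
  -- iteration 4/4 --
  FD 4: (-20.564,-15.432) -> (-19.328,-11.628) [heading=72, draw]
  REPEAT 3 [
    -- iteration 1/3 --
    FD 14.1: (-19.328,-11.628) -> (-14.971,1.782) [heading=72, draw]
    FD 3.4: (-14.971,1.782) -> (-13.92,5.015) [heading=72, draw]
    LT 183: heading 72 -> 255
    -- iteration 2/3 --
    FD 14.1: (-13.92,5.015) -> (-17.57,-8.604) [heading=255, draw]
    FD 3.4: (-17.57,-8.604) -> (-18.45,-11.888) [heading=255, draw]
    LT 183: heading 255 -> 78
    -- iteration 3/3 --
    FD 14.1: (-18.45,-11.888) -> (-15.518,1.903) [heading=78, draw]
    FD 3.4: (-15.518,1.903) -> (-14.811,5.229) [heading=78, draw]
    LT 183: heading 78 -> 261
  ]
]
Final: pos=(-14.811,5.229), heading=261, 28 segment(s) drawn

Segment lengths:
  seg 1: (-9,2) -> (-11.828,-0.828), length = 4
  seg 2: (-11.828,-0.828) -> (-21.799,-10.799), length = 14.1
  seg 3: (-21.799,-10.799) -> (-24.203,-13.203), length = 3.4
  seg 4: (-24.203,-13.203) -> (-14.768,-2.724), length = 14.1
  seg 5: (-14.768,-2.724) -> (-12.493,-0.198), length = 3.4
  seg 6: (-12.493,-0.198) -> (-21.366,-11.156), length = 14.1
  seg 7: (-21.366,-11.156) -> (-23.506,-13.798), length = 3.4
  seg 8: (-23.506,-13.798) -> (-21.155,-10.562), length = 4
  seg 9: (-21.155,-10.562) -> (-12.867,0.845), length = 14.1
  seg 10: (-12.867,0.845) -> (-10.869,3.596), length = 3.4
  seg 11: (-10.869,3.596) -> (-18.548,-8.229), length = 14.1
  seg 12: (-18.548,-8.229) -> (-20.4,-11.081), length = 3.4
  seg 13: (-20.4,-11.081) -> (-13.35,1.13), length = 14.1
  seg 14: (-13.35,1.13) -> (-11.65,4.075), length = 3.4
  seg 15: (-11.65,4.075) -> (-13.466,0.511), length = 4
  seg 16: (-13.466,0.511) -> (-19.867,-12.052), length = 14.1
  seg 17: (-19.867,-12.052) -> (-21.411,-15.082), length = 3.4
  seg 18: (-21.411,-15.082) -> (-15.676,-2.201), length = 14.1
  seg 19: (-15.676,-2.201) -> (-14.293,0.905), length = 3.4
  seg 20: (-14.293,0.905) -> (-19.346,-12.258), length = 14.1
  seg 21: (-19.346,-12.258) -> (-20.564,-15.432), length = 3.4
  seg 22: (-20.564,-15.432) -> (-19.328,-11.628), length = 4
  seg 23: (-19.328,-11.628) -> (-14.971,1.782), length = 14.1
  seg 24: (-14.971,1.782) -> (-13.92,5.015), length = 3.4
  seg 25: (-13.92,5.015) -> (-17.57,-8.604), length = 14.1
  seg 26: (-17.57,-8.604) -> (-18.45,-11.888), length = 3.4
  seg 27: (-18.45,-11.888) -> (-15.518,1.903), length = 14.1
  seg 28: (-15.518,1.903) -> (-14.811,5.229), length = 3.4
Total = 226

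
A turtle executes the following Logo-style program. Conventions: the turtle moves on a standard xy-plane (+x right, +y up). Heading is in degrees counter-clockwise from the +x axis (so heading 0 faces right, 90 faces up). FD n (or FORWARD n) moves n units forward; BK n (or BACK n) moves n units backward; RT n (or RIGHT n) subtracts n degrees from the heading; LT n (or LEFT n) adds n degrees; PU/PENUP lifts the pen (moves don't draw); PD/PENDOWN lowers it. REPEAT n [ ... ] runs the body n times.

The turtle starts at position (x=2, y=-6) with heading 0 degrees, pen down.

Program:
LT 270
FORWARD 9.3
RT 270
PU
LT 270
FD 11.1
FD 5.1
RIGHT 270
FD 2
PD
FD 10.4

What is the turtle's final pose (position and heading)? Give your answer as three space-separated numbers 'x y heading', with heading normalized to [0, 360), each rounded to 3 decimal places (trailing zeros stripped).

Executing turtle program step by step:
Start: pos=(2,-6), heading=0, pen down
LT 270: heading 0 -> 270
FD 9.3: (2,-6) -> (2,-15.3) [heading=270, draw]
RT 270: heading 270 -> 0
PU: pen up
LT 270: heading 0 -> 270
FD 11.1: (2,-15.3) -> (2,-26.4) [heading=270, move]
FD 5.1: (2,-26.4) -> (2,-31.5) [heading=270, move]
RT 270: heading 270 -> 0
FD 2: (2,-31.5) -> (4,-31.5) [heading=0, move]
PD: pen down
FD 10.4: (4,-31.5) -> (14.4,-31.5) [heading=0, draw]
Final: pos=(14.4,-31.5), heading=0, 2 segment(s) drawn

Answer: 14.4 -31.5 0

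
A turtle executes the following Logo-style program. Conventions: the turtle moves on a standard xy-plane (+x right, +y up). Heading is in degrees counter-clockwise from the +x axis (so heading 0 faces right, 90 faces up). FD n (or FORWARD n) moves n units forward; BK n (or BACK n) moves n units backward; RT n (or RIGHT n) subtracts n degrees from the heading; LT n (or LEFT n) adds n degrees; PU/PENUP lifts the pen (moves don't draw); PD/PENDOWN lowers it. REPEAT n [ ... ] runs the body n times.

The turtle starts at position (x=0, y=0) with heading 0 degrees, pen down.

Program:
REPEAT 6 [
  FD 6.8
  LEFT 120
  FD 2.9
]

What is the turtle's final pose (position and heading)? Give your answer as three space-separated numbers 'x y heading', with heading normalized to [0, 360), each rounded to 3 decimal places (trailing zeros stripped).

Answer: 0 0 0

Derivation:
Executing turtle program step by step:
Start: pos=(0,0), heading=0, pen down
REPEAT 6 [
  -- iteration 1/6 --
  FD 6.8: (0,0) -> (6.8,0) [heading=0, draw]
  LT 120: heading 0 -> 120
  FD 2.9: (6.8,0) -> (5.35,2.511) [heading=120, draw]
  -- iteration 2/6 --
  FD 6.8: (5.35,2.511) -> (1.95,8.4) [heading=120, draw]
  LT 120: heading 120 -> 240
  FD 2.9: (1.95,8.4) -> (0.5,5.889) [heading=240, draw]
  -- iteration 3/6 --
  FD 6.8: (0.5,5.889) -> (-2.9,0) [heading=240, draw]
  LT 120: heading 240 -> 0
  FD 2.9: (-2.9,0) -> (0,0) [heading=0, draw]
  -- iteration 4/6 --
  FD 6.8: (0,0) -> (6.8,0) [heading=0, draw]
  LT 120: heading 0 -> 120
  FD 2.9: (6.8,0) -> (5.35,2.511) [heading=120, draw]
  -- iteration 5/6 --
  FD 6.8: (5.35,2.511) -> (1.95,8.4) [heading=120, draw]
  LT 120: heading 120 -> 240
  FD 2.9: (1.95,8.4) -> (0.5,5.889) [heading=240, draw]
  -- iteration 6/6 --
  FD 6.8: (0.5,5.889) -> (-2.9,0) [heading=240, draw]
  LT 120: heading 240 -> 0
  FD 2.9: (-2.9,0) -> (0,0) [heading=0, draw]
]
Final: pos=(0,0), heading=0, 12 segment(s) drawn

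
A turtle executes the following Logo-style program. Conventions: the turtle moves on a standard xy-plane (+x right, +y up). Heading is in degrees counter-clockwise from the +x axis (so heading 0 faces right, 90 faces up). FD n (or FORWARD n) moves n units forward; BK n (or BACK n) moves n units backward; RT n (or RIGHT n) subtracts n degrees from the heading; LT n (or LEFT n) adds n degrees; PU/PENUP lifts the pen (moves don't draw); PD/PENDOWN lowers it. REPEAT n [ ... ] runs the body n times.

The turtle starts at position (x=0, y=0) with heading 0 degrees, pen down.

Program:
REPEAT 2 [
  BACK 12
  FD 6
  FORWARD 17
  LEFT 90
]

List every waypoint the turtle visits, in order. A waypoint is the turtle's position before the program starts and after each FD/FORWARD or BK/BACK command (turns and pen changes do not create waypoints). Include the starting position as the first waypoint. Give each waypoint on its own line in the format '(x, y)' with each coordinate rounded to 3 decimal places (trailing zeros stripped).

Executing turtle program step by step:
Start: pos=(0,0), heading=0, pen down
REPEAT 2 [
  -- iteration 1/2 --
  BK 12: (0,0) -> (-12,0) [heading=0, draw]
  FD 6: (-12,0) -> (-6,0) [heading=0, draw]
  FD 17: (-6,0) -> (11,0) [heading=0, draw]
  LT 90: heading 0 -> 90
  -- iteration 2/2 --
  BK 12: (11,0) -> (11,-12) [heading=90, draw]
  FD 6: (11,-12) -> (11,-6) [heading=90, draw]
  FD 17: (11,-6) -> (11,11) [heading=90, draw]
  LT 90: heading 90 -> 180
]
Final: pos=(11,11), heading=180, 6 segment(s) drawn
Waypoints (7 total):
(0, 0)
(-12, 0)
(-6, 0)
(11, 0)
(11, -12)
(11, -6)
(11, 11)

Answer: (0, 0)
(-12, 0)
(-6, 0)
(11, 0)
(11, -12)
(11, -6)
(11, 11)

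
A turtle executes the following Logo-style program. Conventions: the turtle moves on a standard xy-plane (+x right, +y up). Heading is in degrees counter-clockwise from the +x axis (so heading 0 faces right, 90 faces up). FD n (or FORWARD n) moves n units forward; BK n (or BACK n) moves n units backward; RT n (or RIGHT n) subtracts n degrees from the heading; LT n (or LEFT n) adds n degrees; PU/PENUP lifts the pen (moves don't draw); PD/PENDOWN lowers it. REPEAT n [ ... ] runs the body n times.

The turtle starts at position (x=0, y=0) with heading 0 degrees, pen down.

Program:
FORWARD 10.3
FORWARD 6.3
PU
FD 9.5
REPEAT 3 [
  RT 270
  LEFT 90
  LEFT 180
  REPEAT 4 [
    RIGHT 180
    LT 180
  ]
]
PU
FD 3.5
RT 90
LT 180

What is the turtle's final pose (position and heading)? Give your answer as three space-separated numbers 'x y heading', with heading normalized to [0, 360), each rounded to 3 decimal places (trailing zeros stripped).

Answer: 29.6 0 90

Derivation:
Executing turtle program step by step:
Start: pos=(0,0), heading=0, pen down
FD 10.3: (0,0) -> (10.3,0) [heading=0, draw]
FD 6.3: (10.3,0) -> (16.6,0) [heading=0, draw]
PU: pen up
FD 9.5: (16.6,0) -> (26.1,0) [heading=0, move]
REPEAT 3 [
  -- iteration 1/3 --
  RT 270: heading 0 -> 90
  LT 90: heading 90 -> 180
  LT 180: heading 180 -> 0
  REPEAT 4 [
    -- iteration 1/4 --
    RT 180: heading 0 -> 180
    LT 180: heading 180 -> 0
    -- iteration 2/4 --
    RT 180: heading 0 -> 180
    LT 180: heading 180 -> 0
    -- iteration 3/4 --
    RT 180: heading 0 -> 180
    LT 180: heading 180 -> 0
    -- iteration 4/4 --
    RT 180: heading 0 -> 180
    LT 180: heading 180 -> 0
  ]
  -- iteration 2/3 --
  RT 270: heading 0 -> 90
  LT 90: heading 90 -> 180
  LT 180: heading 180 -> 0
  REPEAT 4 [
    -- iteration 1/4 --
    RT 180: heading 0 -> 180
    LT 180: heading 180 -> 0
    -- iteration 2/4 --
    RT 180: heading 0 -> 180
    LT 180: heading 180 -> 0
    -- iteration 3/4 --
    RT 180: heading 0 -> 180
    LT 180: heading 180 -> 0
    -- iteration 4/4 --
    RT 180: heading 0 -> 180
    LT 180: heading 180 -> 0
  ]
  -- iteration 3/3 --
  RT 270: heading 0 -> 90
  LT 90: heading 90 -> 180
  LT 180: heading 180 -> 0
  REPEAT 4 [
    -- iteration 1/4 --
    RT 180: heading 0 -> 180
    LT 180: heading 180 -> 0
    -- iteration 2/4 --
    RT 180: heading 0 -> 180
    LT 180: heading 180 -> 0
    -- iteration 3/4 --
    RT 180: heading 0 -> 180
    LT 180: heading 180 -> 0
    -- iteration 4/4 --
    RT 180: heading 0 -> 180
    LT 180: heading 180 -> 0
  ]
]
PU: pen up
FD 3.5: (26.1,0) -> (29.6,0) [heading=0, move]
RT 90: heading 0 -> 270
LT 180: heading 270 -> 90
Final: pos=(29.6,0), heading=90, 2 segment(s) drawn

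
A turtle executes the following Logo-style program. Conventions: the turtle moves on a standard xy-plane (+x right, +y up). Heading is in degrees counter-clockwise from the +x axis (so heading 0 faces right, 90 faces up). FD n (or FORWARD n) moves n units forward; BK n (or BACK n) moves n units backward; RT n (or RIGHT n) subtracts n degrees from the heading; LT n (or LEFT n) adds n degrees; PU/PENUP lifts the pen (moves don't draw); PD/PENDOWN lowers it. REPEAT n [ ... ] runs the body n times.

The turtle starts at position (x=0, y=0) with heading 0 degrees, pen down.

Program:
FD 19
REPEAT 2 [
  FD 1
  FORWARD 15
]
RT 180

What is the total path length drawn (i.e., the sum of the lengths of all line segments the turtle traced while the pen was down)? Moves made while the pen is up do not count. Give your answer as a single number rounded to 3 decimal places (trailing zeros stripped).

Answer: 51

Derivation:
Executing turtle program step by step:
Start: pos=(0,0), heading=0, pen down
FD 19: (0,0) -> (19,0) [heading=0, draw]
REPEAT 2 [
  -- iteration 1/2 --
  FD 1: (19,0) -> (20,0) [heading=0, draw]
  FD 15: (20,0) -> (35,0) [heading=0, draw]
  -- iteration 2/2 --
  FD 1: (35,0) -> (36,0) [heading=0, draw]
  FD 15: (36,0) -> (51,0) [heading=0, draw]
]
RT 180: heading 0 -> 180
Final: pos=(51,0), heading=180, 5 segment(s) drawn

Segment lengths:
  seg 1: (0,0) -> (19,0), length = 19
  seg 2: (19,0) -> (20,0), length = 1
  seg 3: (20,0) -> (35,0), length = 15
  seg 4: (35,0) -> (36,0), length = 1
  seg 5: (36,0) -> (51,0), length = 15
Total = 51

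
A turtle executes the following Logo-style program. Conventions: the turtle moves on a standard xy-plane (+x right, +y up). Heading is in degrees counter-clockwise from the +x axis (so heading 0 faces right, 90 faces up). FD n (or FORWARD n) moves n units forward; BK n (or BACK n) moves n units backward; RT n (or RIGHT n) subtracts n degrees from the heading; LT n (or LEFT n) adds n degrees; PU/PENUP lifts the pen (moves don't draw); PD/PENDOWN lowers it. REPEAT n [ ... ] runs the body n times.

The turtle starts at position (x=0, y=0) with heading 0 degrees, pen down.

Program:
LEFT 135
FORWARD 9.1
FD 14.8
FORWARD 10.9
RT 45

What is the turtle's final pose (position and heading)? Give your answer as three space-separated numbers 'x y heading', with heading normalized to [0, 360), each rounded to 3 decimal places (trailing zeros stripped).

Executing turtle program step by step:
Start: pos=(0,0), heading=0, pen down
LT 135: heading 0 -> 135
FD 9.1: (0,0) -> (-6.435,6.435) [heading=135, draw]
FD 14.8: (-6.435,6.435) -> (-16.9,16.9) [heading=135, draw]
FD 10.9: (-16.9,16.9) -> (-24.607,24.607) [heading=135, draw]
RT 45: heading 135 -> 90
Final: pos=(-24.607,24.607), heading=90, 3 segment(s) drawn

Answer: -24.607 24.607 90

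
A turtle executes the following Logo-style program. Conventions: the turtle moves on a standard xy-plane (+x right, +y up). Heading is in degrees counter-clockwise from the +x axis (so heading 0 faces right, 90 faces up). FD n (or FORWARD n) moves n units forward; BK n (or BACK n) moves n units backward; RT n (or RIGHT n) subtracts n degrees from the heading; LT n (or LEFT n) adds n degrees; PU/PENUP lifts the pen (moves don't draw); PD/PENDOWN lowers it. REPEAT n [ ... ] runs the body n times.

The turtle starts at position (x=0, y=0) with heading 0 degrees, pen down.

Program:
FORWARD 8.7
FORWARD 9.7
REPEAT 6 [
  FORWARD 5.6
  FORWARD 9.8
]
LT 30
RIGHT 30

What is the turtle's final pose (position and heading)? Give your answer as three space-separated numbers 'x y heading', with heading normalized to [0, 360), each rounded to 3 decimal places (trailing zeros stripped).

Answer: 110.8 0 0

Derivation:
Executing turtle program step by step:
Start: pos=(0,0), heading=0, pen down
FD 8.7: (0,0) -> (8.7,0) [heading=0, draw]
FD 9.7: (8.7,0) -> (18.4,0) [heading=0, draw]
REPEAT 6 [
  -- iteration 1/6 --
  FD 5.6: (18.4,0) -> (24,0) [heading=0, draw]
  FD 9.8: (24,0) -> (33.8,0) [heading=0, draw]
  -- iteration 2/6 --
  FD 5.6: (33.8,0) -> (39.4,0) [heading=0, draw]
  FD 9.8: (39.4,0) -> (49.2,0) [heading=0, draw]
  -- iteration 3/6 --
  FD 5.6: (49.2,0) -> (54.8,0) [heading=0, draw]
  FD 9.8: (54.8,0) -> (64.6,0) [heading=0, draw]
  -- iteration 4/6 --
  FD 5.6: (64.6,0) -> (70.2,0) [heading=0, draw]
  FD 9.8: (70.2,0) -> (80,0) [heading=0, draw]
  -- iteration 5/6 --
  FD 5.6: (80,0) -> (85.6,0) [heading=0, draw]
  FD 9.8: (85.6,0) -> (95.4,0) [heading=0, draw]
  -- iteration 6/6 --
  FD 5.6: (95.4,0) -> (101,0) [heading=0, draw]
  FD 9.8: (101,0) -> (110.8,0) [heading=0, draw]
]
LT 30: heading 0 -> 30
RT 30: heading 30 -> 0
Final: pos=(110.8,0), heading=0, 14 segment(s) drawn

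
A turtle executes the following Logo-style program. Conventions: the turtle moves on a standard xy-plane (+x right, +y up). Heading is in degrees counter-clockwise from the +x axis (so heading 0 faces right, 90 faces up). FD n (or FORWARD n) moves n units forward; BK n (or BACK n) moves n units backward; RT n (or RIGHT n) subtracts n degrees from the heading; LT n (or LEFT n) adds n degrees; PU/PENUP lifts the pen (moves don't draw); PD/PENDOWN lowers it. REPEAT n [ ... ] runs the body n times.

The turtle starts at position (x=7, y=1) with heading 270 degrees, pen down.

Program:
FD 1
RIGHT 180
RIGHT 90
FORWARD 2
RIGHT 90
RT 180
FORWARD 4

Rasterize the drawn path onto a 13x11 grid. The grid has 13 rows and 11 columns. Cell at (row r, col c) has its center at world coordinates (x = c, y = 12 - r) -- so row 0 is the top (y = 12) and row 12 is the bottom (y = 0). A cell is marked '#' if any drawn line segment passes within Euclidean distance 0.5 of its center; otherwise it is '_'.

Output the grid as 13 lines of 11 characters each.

Answer: ___________
___________
___________
___________
___________
___________
___________
___________
_________#_
_________#_
_________#_
_______#_#_
_______###_

Derivation:
Segment 0: (7,1) -> (7,0)
Segment 1: (7,0) -> (9,0)
Segment 2: (9,0) -> (9,4)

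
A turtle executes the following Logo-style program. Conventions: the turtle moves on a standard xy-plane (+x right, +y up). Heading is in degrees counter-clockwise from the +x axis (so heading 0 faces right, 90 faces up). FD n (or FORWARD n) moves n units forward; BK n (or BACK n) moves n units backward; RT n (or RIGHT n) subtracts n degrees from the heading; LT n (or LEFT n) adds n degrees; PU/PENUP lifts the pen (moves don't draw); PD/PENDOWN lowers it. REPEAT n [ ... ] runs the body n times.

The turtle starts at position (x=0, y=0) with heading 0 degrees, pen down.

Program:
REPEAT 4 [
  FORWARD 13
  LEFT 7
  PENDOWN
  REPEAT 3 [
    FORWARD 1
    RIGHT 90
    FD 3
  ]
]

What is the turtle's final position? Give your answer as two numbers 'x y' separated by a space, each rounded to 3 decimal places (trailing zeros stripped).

Answer: 2.452 -2.217

Derivation:
Executing turtle program step by step:
Start: pos=(0,0), heading=0, pen down
REPEAT 4 [
  -- iteration 1/4 --
  FD 13: (0,0) -> (13,0) [heading=0, draw]
  LT 7: heading 0 -> 7
  PD: pen down
  REPEAT 3 [
    -- iteration 1/3 --
    FD 1: (13,0) -> (13.993,0.122) [heading=7, draw]
    RT 90: heading 7 -> 277
    FD 3: (13.993,0.122) -> (14.358,-2.856) [heading=277, draw]
    -- iteration 2/3 --
    FD 1: (14.358,-2.856) -> (14.48,-3.848) [heading=277, draw]
    RT 90: heading 277 -> 187
    FD 3: (14.48,-3.848) -> (11.502,-4.214) [heading=187, draw]
    -- iteration 3/3 --
    FD 1: (11.502,-4.214) -> (10.51,-4.336) [heading=187, draw]
    RT 90: heading 187 -> 97
    FD 3: (10.51,-4.336) -> (10.144,-1.358) [heading=97, draw]
  ]
  -- iteration 2/4 --
  FD 13: (10.144,-1.358) -> (8.56,11.545) [heading=97, draw]
  LT 7: heading 97 -> 104
  PD: pen down
  REPEAT 3 [
    -- iteration 1/3 --
    FD 1: (8.56,11.545) -> (8.318,12.515) [heading=104, draw]
    RT 90: heading 104 -> 14
    FD 3: (8.318,12.515) -> (11.229,13.241) [heading=14, draw]
    -- iteration 2/3 --
    FD 1: (11.229,13.241) -> (12.199,13.483) [heading=14, draw]
    RT 90: heading 14 -> 284
    FD 3: (12.199,13.483) -> (12.925,10.572) [heading=284, draw]
    -- iteration 3/3 --
    FD 1: (12.925,10.572) -> (13.167,9.602) [heading=284, draw]
    RT 90: heading 284 -> 194
    FD 3: (13.167,9.602) -> (10.256,8.876) [heading=194, draw]
  ]
  -- iteration 3/4 --
  FD 13: (10.256,8.876) -> (-2.358,5.731) [heading=194, draw]
  LT 7: heading 194 -> 201
  PD: pen down
  REPEAT 3 [
    -- iteration 1/3 --
    FD 1: (-2.358,5.731) -> (-3.291,5.373) [heading=201, draw]
    RT 90: heading 201 -> 111
    FD 3: (-3.291,5.373) -> (-4.367,8.173) [heading=111, draw]
    -- iteration 2/3 --
    FD 1: (-4.367,8.173) -> (-4.725,9.107) [heading=111, draw]
    RT 90: heading 111 -> 21
    FD 3: (-4.725,9.107) -> (-1.924,10.182) [heading=21, draw]
    -- iteration 3/3 --
    FD 1: (-1.924,10.182) -> (-0.991,10.54) [heading=21, draw]
    RT 90: heading 21 -> 291
    FD 3: (-0.991,10.54) -> (0.085,7.74) [heading=291, draw]
  ]
  -- iteration 4/4 --
  FD 13: (0.085,7.74) -> (4.743,-4.397) [heading=291, draw]
  LT 7: heading 291 -> 298
  PD: pen down
  REPEAT 3 [
    -- iteration 1/3 --
    FD 1: (4.743,-4.397) -> (5.213,-5.28) [heading=298, draw]
    RT 90: heading 298 -> 208
    FD 3: (5.213,-5.28) -> (2.564,-6.688) [heading=208, draw]
    -- iteration 2/3 --
    FD 1: (2.564,-6.688) -> (1.681,-7.158) [heading=208, draw]
    RT 90: heading 208 -> 118
    FD 3: (1.681,-7.158) -> (0.273,-4.509) [heading=118, draw]
    -- iteration 3/3 --
    FD 1: (0.273,-4.509) -> (-0.197,-3.626) [heading=118, draw]
    RT 90: heading 118 -> 28
    FD 3: (-0.197,-3.626) -> (2.452,-2.217) [heading=28, draw]
  ]
]
Final: pos=(2.452,-2.217), heading=28, 28 segment(s) drawn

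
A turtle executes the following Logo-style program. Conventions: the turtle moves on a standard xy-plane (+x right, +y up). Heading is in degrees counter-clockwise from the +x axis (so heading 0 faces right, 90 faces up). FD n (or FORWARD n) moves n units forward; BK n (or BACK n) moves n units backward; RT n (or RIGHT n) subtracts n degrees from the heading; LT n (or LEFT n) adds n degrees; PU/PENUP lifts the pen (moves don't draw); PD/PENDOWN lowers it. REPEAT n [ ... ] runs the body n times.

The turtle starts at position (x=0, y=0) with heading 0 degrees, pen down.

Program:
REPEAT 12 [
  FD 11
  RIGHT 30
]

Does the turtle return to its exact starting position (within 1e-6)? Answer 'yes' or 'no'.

Executing turtle program step by step:
Start: pos=(0,0), heading=0, pen down
REPEAT 12 [
  -- iteration 1/12 --
  FD 11: (0,0) -> (11,0) [heading=0, draw]
  RT 30: heading 0 -> 330
  -- iteration 2/12 --
  FD 11: (11,0) -> (20.526,-5.5) [heading=330, draw]
  RT 30: heading 330 -> 300
  -- iteration 3/12 --
  FD 11: (20.526,-5.5) -> (26.026,-15.026) [heading=300, draw]
  RT 30: heading 300 -> 270
  -- iteration 4/12 --
  FD 11: (26.026,-15.026) -> (26.026,-26.026) [heading=270, draw]
  RT 30: heading 270 -> 240
  -- iteration 5/12 --
  FD 11: (26.026,-26.026) -> (20.526,-35.553) [heading=240, draw]
  RT 30: heading 240 -> 210
  -- iteration 6/12 --
  FD 11: (20.526,-35.553) -> (11,-41.053) [heading=210, draw]
  RT 30: heading 210 -> 180
  -- iteration 7/12 --
  FD 11: (11,-41.053) -> (0,-41.053) [heading=180, draw]
  RT 30: heading 180 -> 150
  -- iteration 8/12 --
  FD 11: (0,-41.053) -> (-9.526,-35.553) [heading=150, draw]
  RT 30: heading 150 -> 120
  -- iteration 9/12 --
  FD 11: (-9.526,-35.553) -> (-15.026,-26.026) [heading=120, draw]
  RT 30: heading 120 -> 90
  -- iteration 10/12 --
  FD 11: (-15.026,-26.026) -> (-15.026,-15.026) [heading=90, draw]
  RT 30: heading 90 -> 60
  -- iteration 11/12 --
  FD 11: (-15.026,-15.026) -> (-9.526,-5.5) [heading=60, draw]
  RT 30: heading 60 -> 30
  -- iteration 12/12 --
  FD 11: (-9.526,-5.5) -> (0,0) [heading=30, draw]
  RT 30: heading 30 -> 0
]
Final: pos=(0,0), heading=0, 12 segment(s) drawn

Start position: (0, 0)
Final position: (0, 0)
Distance = 0; < 1e-6 -> CLOSED

Answer: yes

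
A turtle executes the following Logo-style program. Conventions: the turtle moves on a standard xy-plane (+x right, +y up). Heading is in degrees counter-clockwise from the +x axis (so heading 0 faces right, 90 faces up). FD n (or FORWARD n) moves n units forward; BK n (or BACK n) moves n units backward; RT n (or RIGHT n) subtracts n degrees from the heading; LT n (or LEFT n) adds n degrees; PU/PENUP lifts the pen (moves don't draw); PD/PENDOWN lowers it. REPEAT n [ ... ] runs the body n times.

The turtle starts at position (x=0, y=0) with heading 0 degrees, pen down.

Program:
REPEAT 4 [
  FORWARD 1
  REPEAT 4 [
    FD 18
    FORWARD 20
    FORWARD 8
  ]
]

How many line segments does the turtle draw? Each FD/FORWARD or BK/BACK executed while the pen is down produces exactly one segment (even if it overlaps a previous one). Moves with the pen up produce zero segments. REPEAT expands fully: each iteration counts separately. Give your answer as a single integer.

Answer: 52

Derivation:
Executing turtle program step by step:
Start: pos=(0,0), heading=0, pen down
REPEAT 4 [
  -- iteration 1/4 --
  FD 1: (0,0) -> (1,0) [heading=0, draw]
  REPEAT 4 [
    -- iteration 1/4 --
    FD 18: (1,0) -> (19,0) [heading=0, draw]
    FD 20: (19,0) -> (39,0) [heading=0, draw]
    FD 8: (39,0) -> (47,0) [heading=0, draw]
    -- iteration 2/4 --
    FD 18: (47,0) -> (65,0) [heading=0, draw]
    FD 20: (65,0) -> (85,0) [heading=0, draw]
    FD 8: (85,0) -> (93,0) [heading=0, draw]
    -- iteration 3/4 --
    FD 18: (93,0) -> (111,0) [heading=0, draw]
    FD 20: (111,0) -> (131,0) [heading=0, draw]
    FD 8: (131,0) -> (139,0) [heading=0, draw]
    -- iteration 4/4 --
    FD 18: (139,0) -> (157,0) [heading=0, draw]
    FD 20: (157,0) -> (177,0) [heading=0, draw]
    FD 8: (177,0) -> (185,0) [heading=0, draw]
  ]
  -- iteration 2/4 --
  FD 1: (185,0) -> (186,0) [heading=0, draw]
  REPEAT 4 [
    -- iteration 1/4 --
    FD 18: (186,0) -> (204,0) [heading=0, draw]
    FD 20: (204,0) -> (224,0) [heading=0, draw]
    FD 8: (224,0) -> (232,0) [heading=0, draw]
    -- iteration 2/4 --
    FD 18: (232,0) -> (250,0) [heading=0, draw]
    FD 20: (250,0) -> (270,0) [heading=0, draw]
    FD 8: (270,0) -> (278,0) [heading=0, draw]
    -- iteration 3/4 --
    FD 18: (278,0) -> (296,0) [heading=0, draw]
    FD 20: (296,0) -> (316,0) [heading=0, draw]
    FD 8: (316,0) -> (324,0) [heading=0, draw]
    -- iteration 4/4 --
    FD 18: (324,0) -> (342,0) [heading=0, draw]
    FD 20: (342,0) -> (362,0) [heading=0, draw]
    FD 8: (362,0) -> (370,0) [heading=0, draw]
  ]
  -- iteration 3/4 --
  FD 1: (370,0) -> (371,0) [heading=0, draw]
  REPEAT 4 [
    -- iteration 1/4 --
    FD 18: (371,0) -> (389,0) [heading=0, draw]
    FD 20: (389,0) -> (409,0) [heading=0, draw]
    FD 8: (409,0) -> (417,0) [heading=0, draw]
    -- iteration 2/4 --
    FD 18: (417,0) -> (435,0) [heading=0, draw]
    FD 20: (435,0) -> (455,0) [heading=0, draw]
    FD 8: (455,0) -> (463,0) [heading=0, draw]
    -- iteration 3/4 --
    FD 18: (463,0) -> (481,0) [heading=0, draw]
    FD 20: (481,0) -> (501,0) [heading=0, draw]
    FD 8: (501,0) -> (509,0) [heading=0, draw]
    -- iteration 4/4 --
    FD 18: (509,0) -> (527,0) [heading=0, draw]
    FD 20: (527,0) -> (547,0) [heading=0, draw]
    FD 8: (547,0) -> (555,0) [heading=0, draw]
  ]
  -- iteration 4/4 --
  FD 1: (555,0) -> (556,0) [heading=0, draw]
  REPEAT 4 [
    -- iteration 1/4 --
    FD 18: (556,0) -> (574,0) [heading=0, draw]
    FD 20: (574,0) -> (594,0) [heading=0, draw]
    FD 8: (594,0) -> (602,0) [heading=0, draw]
    -- iteration 2/4 --
    FD 18: (602,0) -> (620,0) [heading=0, draw]
    FD 20: (620,0) -> (640,0) [heading=0, draw]
    FD 8: (640,0) -> (648,0) [heading=0, draw]
    -- iteration 3/4 --
    FD 18: (648,0) -> (666,0) [heading=0, draw]
    FD 20: (666,0) -> (686,0) [heading=0, draw]
    FD 8: (686,0) -> (694,0) [heading=0, draw]
    -- iteration 4/4 --
    FD 18: (694,0) -> (712,0) [heading=0, draw]
    FD 20: (712,0) -> (732,0) [heading=0, draw]
    FD 8: (732,0) -> (740,0) [heading=0, draw]
  ]
]
Final: pos=(740,0), heading=0, 52 segment(s) drawn
Segments drawn: 52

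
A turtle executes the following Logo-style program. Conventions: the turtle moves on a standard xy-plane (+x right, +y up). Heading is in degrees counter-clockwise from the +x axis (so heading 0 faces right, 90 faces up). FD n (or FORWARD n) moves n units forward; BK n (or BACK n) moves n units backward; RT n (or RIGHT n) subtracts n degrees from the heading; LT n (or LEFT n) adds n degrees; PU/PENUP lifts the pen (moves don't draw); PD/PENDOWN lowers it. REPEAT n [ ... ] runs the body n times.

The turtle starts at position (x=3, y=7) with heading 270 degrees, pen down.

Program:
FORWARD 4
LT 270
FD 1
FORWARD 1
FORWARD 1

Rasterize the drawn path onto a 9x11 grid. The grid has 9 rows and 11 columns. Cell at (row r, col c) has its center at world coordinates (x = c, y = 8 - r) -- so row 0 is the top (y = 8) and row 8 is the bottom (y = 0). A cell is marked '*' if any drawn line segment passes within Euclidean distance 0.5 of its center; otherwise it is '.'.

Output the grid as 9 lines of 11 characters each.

Answer: ...........
...*.......
...*.......
...*.......
...*.......
****.......
...........
...........
...........

Derivation:
Segment 0: (3,7) -> (3,3)
Segment 1: (3,3) -> (2,3)
Segment 2: (2,3) -> (1,3)
Segment 3: (1,3) -> (-0,3)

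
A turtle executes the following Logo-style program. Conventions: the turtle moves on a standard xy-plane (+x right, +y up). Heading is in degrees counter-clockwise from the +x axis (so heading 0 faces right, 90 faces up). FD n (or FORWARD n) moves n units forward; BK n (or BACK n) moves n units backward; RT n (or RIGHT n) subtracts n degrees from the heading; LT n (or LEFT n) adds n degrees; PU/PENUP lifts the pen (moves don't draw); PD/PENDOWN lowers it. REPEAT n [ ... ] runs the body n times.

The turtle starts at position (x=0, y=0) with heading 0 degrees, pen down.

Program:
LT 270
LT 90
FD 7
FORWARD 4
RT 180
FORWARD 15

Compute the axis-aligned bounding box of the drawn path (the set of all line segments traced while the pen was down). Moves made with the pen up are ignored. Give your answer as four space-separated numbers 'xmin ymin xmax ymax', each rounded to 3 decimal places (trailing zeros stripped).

Executing turtle program step by step:
Start: pos=(0,0), heading=0, pen down
LT 270: heading 0 -> 270
LT 90: heading 270 -> 0
FD 7: (0,0) -> (7,0) [heading=0, draw]
FD 4: (7,0) -> (11,0) [heading=0, draw]
RT 180: heading 0 -> 180
FD 15: (11,0) -> (-4,0) [heading=180, draw]
Final: pos=(-4,0), heading=180, 3 segment(s) drawn

Segment endpoints: x in {-4, 0, 7, 11}, y in {0, 0, 0, 0}
xmin=-4, ymin=0, xmax=11, ymax=0

Answer: -4 0 11 0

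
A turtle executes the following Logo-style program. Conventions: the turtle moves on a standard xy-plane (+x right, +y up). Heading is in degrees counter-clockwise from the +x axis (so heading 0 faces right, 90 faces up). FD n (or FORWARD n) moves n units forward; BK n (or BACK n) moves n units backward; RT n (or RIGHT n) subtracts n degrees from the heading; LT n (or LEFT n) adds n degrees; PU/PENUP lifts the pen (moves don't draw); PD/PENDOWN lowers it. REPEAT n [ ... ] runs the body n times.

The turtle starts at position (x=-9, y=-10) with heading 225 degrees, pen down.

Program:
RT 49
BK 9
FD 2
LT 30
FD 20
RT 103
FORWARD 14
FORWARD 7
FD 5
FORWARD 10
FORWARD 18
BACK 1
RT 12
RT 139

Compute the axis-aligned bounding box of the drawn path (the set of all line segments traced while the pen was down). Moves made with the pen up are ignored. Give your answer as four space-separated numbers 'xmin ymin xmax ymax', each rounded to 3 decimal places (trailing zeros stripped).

Answer: -32.14 -19.256 -0.022 33.36

Derivation:
Executing turtle program step by step:
Start: pos=(-9,-10), heading=225, pen down
RT 49: heading 225 -> 176
BK 9: (-9,-10) -> (-0.022,-10.628) [heading=176, draw]
FD 2: (-0.022,-10.628) -> (-2.017,-10.488) [heading=176, draw]
LT 30: heading 176 -> 206
FD 20: (-2.017,-10.488) -> (-19.993,-19.256) [heading=206, draw]
RT 103: heading 206 -> 103
FD 14: (-19.993,-19.256) -> (-23.142,-5.615) [heading=103, draw]
FD 7: (-23.142,-5.615) -> (-24.717,1.206) [heading=103, draw]
FD 5: (-24.717,1.206) -> (-25.842,6.078) [heading=103, draw]
FD 10: (-25.842,6.078) -> (-28.091,15.822) [heading=103, draw]
FD 18: (-28.091,15.822) -> (-32.14,33.36) [heading=103, draw]
BK 1: (-32.14,33.36) -> (-31.915,32.386) [heading=103, draw]
RT 12: heading 103 -> 91
RT 139: heading 91 -> 312
Final: pos=(-31.915,32.386), heading=312, 9 segment(s) drawn

Segment endpoints: x in {-32.14, -31.915, -28.091, -25.842, -24.717, -23.142, -19.993, -9, -2.017, -0.022}, y in {-19.256, -10.628, -10.488, -10, -5.615, 1.206, 6.078, 15.822, 32.386, 33.36}
xmin=-32.14, ymin=-19.256, xmax=-0.022, ymax=33.36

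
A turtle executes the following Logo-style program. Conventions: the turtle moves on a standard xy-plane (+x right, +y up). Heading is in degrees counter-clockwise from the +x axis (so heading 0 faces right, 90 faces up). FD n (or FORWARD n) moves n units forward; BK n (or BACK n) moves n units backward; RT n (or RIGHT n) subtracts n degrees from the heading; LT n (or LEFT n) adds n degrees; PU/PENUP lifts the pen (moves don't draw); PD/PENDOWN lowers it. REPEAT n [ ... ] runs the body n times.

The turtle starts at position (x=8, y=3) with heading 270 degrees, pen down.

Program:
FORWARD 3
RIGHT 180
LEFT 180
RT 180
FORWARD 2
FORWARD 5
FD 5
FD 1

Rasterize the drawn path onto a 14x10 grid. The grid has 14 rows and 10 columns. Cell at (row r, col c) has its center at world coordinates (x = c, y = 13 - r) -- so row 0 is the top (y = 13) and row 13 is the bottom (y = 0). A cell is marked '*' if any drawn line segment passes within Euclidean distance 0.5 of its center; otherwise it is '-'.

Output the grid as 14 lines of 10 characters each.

Answer: --------*-
--------*-
--------*-
--------*-
--------*-
--------*-
--------*-
--------*-
--------*-
--------*-
--------*-
--------*-
--------*-
--------*-

Derivation:
Segment 0: (8,3) -> (8,0)
Segment 1: (8,0) -> (8,2)
Segment 2: (8,2) -> (8,7)
Segment 3: (8,7) -> (8,12)
Segment 4: (8,12) -> (8,13)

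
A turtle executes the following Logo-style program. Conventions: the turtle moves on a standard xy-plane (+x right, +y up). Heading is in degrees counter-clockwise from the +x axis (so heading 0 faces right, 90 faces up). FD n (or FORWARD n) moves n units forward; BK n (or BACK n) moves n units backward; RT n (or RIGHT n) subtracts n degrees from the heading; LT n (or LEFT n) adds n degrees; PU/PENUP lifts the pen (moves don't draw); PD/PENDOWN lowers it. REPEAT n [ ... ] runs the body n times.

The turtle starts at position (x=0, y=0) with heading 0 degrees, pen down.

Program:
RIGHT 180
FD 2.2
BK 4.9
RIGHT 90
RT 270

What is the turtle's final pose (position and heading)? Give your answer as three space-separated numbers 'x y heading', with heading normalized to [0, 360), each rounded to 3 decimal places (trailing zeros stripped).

Executing turtle program step by step:
Start: pos=(0,0), heading=0, pen down
RT 180: heading 0 -> 180
FD 2.2: (0,0) -> (-2.2,0) [heading=180, draw]
BK 4.9: (-2.2,0) -> (2.7,0) [heading=180, draw]
RT 90: heading 180 -> 90
RT 270: heading 90 -> 180
Final: pos=(2.7,0), heading=180, 2 segment(s) drawn

Answer: 2.7 0 180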